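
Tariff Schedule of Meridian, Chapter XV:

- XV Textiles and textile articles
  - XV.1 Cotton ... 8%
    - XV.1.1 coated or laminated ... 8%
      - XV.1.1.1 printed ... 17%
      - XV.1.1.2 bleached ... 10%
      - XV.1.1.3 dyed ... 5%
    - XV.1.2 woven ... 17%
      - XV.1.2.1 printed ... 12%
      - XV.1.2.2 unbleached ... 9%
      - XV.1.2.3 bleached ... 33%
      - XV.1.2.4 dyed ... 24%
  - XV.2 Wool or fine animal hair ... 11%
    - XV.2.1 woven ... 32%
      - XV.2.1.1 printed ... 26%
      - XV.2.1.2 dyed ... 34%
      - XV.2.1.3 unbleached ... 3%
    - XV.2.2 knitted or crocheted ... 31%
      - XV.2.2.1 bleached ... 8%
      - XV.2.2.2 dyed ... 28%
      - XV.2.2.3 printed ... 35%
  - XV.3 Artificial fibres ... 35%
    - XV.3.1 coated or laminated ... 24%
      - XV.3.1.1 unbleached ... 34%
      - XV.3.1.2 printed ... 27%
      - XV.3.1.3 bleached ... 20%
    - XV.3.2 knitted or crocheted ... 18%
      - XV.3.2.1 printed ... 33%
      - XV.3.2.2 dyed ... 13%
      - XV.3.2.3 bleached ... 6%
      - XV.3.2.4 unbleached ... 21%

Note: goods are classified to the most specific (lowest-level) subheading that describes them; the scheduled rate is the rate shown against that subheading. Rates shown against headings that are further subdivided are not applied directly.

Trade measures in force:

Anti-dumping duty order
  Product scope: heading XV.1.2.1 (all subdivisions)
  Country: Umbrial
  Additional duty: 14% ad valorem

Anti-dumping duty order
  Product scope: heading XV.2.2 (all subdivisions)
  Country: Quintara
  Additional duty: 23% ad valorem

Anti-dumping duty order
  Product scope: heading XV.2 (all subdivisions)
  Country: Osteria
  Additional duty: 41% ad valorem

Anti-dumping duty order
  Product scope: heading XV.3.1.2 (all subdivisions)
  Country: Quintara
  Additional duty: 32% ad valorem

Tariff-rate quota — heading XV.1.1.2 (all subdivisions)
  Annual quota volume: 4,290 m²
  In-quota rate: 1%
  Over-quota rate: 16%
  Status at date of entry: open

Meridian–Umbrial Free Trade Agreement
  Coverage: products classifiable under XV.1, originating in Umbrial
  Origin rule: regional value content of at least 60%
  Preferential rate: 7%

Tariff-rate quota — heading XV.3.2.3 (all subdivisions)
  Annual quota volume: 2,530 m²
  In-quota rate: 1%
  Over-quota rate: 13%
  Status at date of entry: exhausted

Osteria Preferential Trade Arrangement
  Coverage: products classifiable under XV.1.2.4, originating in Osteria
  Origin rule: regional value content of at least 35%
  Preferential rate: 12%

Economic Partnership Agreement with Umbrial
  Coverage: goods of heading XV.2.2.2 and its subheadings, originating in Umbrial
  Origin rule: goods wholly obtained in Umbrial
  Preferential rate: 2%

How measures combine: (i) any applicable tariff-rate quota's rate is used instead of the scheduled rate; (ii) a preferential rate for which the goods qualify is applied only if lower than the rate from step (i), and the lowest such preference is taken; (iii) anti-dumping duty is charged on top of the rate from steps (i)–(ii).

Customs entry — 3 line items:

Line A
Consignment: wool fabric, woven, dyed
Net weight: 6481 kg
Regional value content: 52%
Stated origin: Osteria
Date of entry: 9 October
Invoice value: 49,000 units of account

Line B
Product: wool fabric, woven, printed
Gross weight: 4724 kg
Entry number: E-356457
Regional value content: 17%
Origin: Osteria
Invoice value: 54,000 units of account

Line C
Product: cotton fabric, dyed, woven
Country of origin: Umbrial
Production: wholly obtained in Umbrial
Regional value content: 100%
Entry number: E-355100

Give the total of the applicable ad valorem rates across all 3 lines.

Line A: wool → XV.2; woven → XV.2.1; dyed → XV.2.1.2. Scheduled 34%. Osteria agreement on XV.1.2.4: XV.2.1.2 not covered; anti-dumping (Osteria, XV.2): +41%; total 34% + 41% = 75%. → 75%.
Line B: wool → XV.2; woven → XV.2.1; printed → XV.2.1.1. Scheduled 26%. Osteria agreement on XV.1.2.4: XV.2.1.1 not covered; anti-dumping (Osteria, XV.2): +41%; total 26% + 41% = 67%. → 67%.
Line C: cotton → XV.1; woven → XV.1.2; dyed → XV.1.2.4. Scheduled 24%. Umbrial agreement on XV.1: RVC ≥ 60% → 7% available; Umbrial agreement on XV.2.2.2: XV.1.2.4 not covered; preferential 7%. → 7%.
Sum: 75% + 67% + 7% = 149%.

149%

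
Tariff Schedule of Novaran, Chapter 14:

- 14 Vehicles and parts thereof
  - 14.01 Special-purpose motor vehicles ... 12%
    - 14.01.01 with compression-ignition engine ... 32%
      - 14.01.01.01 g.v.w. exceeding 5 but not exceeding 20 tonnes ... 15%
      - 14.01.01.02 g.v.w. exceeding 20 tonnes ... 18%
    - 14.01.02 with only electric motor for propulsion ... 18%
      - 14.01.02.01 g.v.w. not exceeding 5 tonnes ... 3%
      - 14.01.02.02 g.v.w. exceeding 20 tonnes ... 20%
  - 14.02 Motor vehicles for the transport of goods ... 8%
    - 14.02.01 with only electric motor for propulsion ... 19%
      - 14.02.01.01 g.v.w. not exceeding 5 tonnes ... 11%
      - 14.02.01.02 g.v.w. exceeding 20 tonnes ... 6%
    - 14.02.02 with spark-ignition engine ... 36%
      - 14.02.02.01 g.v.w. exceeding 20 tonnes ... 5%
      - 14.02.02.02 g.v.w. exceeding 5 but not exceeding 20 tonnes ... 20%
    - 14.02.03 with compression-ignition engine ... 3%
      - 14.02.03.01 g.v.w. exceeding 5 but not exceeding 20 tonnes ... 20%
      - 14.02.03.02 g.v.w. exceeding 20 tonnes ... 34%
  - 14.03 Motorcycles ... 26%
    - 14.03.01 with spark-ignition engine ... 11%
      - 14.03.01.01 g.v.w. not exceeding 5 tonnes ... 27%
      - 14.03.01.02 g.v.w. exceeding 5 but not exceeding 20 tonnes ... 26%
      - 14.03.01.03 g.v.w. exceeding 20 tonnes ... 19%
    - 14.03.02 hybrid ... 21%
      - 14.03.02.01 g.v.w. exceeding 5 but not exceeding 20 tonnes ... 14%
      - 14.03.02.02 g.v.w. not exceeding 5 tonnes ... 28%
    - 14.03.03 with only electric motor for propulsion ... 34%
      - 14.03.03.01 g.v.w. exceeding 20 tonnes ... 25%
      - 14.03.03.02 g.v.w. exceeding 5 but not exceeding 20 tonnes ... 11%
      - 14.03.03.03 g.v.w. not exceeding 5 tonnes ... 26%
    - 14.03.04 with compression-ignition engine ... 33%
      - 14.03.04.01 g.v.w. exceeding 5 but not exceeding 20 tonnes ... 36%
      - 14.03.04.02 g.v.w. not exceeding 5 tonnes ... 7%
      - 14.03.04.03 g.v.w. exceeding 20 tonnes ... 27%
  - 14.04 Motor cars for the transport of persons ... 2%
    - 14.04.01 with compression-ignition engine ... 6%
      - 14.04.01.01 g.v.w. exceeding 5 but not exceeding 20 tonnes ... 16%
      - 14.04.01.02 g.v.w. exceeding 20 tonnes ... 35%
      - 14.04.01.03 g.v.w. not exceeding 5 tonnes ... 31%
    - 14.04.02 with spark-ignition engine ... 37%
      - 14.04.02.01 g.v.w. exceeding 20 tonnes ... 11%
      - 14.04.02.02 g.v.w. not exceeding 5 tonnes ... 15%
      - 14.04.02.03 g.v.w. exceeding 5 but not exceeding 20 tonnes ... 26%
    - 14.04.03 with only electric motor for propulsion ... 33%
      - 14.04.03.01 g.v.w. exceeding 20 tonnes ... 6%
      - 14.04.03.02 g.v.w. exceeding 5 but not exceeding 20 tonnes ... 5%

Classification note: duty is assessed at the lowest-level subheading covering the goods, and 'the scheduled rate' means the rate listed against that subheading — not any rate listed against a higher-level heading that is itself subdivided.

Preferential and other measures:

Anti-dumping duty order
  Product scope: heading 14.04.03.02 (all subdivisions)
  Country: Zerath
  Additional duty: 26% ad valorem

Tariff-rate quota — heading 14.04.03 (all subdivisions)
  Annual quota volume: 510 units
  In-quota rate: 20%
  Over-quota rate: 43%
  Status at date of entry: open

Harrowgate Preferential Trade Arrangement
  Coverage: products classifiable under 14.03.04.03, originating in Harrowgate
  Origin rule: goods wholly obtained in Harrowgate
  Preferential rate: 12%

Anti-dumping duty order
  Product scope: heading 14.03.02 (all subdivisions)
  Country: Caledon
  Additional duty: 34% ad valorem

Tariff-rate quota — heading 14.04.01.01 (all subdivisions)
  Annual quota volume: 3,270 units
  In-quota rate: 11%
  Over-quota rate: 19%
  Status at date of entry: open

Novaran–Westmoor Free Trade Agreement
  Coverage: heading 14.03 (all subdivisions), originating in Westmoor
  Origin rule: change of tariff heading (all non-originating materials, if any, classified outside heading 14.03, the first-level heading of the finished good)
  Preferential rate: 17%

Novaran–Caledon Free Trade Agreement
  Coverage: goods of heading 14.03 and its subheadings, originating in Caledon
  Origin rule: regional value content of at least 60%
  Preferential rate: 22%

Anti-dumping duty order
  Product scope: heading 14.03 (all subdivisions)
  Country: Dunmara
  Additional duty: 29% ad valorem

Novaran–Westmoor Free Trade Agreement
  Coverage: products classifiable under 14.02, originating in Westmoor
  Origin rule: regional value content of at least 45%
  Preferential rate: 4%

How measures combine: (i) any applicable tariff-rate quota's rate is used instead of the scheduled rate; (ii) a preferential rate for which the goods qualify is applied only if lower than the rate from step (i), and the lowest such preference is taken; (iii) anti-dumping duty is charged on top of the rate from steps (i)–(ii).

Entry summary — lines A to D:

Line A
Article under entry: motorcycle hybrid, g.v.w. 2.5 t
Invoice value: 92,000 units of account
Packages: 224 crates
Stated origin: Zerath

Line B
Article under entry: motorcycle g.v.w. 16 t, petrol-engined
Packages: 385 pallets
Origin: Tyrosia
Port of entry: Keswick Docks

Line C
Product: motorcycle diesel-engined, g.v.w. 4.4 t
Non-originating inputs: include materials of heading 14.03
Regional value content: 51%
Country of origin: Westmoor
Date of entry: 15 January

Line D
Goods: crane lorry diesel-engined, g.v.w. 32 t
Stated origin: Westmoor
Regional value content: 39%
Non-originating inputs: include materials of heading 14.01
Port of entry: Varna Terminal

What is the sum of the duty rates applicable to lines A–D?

79%

Line A: motorcycle → 14.03; hybrid → 14.03.02; g.v.w. 2.5 t → 14.03.02.02. Scheduled 28%. No special measure applies. → 28%.
Line B: motorcycle → 14.03; petrol-engined → 14.03.01; g.v.w. 16 t → 14.03.01.02. Scheduled 26%. No special measure applies. → 26%.
Line C: motorcycle → 14.03; diesel-engined → 14.03.04; g.v.w. 4.4 t → 14.03.04.02. Scheduled 7%. Westmoor agreement on 14.03: CTH not met; Westmoor agreement on 14.02: 14.03.04.02 not covered. → 7%.
Line D: crane lorry → 14.01; diesel-engined → 14.01.01; g.v.w. 32 t → 14.01.01.02. Scheduled 18%. Westmoor agreement on 14.03: 14.01.01.02 not covered; Westmoor agreement on 14.02: 14.01.01.02 not covered. → 18%.
Sum: 28% + 26% + 7% + 18% = 79%.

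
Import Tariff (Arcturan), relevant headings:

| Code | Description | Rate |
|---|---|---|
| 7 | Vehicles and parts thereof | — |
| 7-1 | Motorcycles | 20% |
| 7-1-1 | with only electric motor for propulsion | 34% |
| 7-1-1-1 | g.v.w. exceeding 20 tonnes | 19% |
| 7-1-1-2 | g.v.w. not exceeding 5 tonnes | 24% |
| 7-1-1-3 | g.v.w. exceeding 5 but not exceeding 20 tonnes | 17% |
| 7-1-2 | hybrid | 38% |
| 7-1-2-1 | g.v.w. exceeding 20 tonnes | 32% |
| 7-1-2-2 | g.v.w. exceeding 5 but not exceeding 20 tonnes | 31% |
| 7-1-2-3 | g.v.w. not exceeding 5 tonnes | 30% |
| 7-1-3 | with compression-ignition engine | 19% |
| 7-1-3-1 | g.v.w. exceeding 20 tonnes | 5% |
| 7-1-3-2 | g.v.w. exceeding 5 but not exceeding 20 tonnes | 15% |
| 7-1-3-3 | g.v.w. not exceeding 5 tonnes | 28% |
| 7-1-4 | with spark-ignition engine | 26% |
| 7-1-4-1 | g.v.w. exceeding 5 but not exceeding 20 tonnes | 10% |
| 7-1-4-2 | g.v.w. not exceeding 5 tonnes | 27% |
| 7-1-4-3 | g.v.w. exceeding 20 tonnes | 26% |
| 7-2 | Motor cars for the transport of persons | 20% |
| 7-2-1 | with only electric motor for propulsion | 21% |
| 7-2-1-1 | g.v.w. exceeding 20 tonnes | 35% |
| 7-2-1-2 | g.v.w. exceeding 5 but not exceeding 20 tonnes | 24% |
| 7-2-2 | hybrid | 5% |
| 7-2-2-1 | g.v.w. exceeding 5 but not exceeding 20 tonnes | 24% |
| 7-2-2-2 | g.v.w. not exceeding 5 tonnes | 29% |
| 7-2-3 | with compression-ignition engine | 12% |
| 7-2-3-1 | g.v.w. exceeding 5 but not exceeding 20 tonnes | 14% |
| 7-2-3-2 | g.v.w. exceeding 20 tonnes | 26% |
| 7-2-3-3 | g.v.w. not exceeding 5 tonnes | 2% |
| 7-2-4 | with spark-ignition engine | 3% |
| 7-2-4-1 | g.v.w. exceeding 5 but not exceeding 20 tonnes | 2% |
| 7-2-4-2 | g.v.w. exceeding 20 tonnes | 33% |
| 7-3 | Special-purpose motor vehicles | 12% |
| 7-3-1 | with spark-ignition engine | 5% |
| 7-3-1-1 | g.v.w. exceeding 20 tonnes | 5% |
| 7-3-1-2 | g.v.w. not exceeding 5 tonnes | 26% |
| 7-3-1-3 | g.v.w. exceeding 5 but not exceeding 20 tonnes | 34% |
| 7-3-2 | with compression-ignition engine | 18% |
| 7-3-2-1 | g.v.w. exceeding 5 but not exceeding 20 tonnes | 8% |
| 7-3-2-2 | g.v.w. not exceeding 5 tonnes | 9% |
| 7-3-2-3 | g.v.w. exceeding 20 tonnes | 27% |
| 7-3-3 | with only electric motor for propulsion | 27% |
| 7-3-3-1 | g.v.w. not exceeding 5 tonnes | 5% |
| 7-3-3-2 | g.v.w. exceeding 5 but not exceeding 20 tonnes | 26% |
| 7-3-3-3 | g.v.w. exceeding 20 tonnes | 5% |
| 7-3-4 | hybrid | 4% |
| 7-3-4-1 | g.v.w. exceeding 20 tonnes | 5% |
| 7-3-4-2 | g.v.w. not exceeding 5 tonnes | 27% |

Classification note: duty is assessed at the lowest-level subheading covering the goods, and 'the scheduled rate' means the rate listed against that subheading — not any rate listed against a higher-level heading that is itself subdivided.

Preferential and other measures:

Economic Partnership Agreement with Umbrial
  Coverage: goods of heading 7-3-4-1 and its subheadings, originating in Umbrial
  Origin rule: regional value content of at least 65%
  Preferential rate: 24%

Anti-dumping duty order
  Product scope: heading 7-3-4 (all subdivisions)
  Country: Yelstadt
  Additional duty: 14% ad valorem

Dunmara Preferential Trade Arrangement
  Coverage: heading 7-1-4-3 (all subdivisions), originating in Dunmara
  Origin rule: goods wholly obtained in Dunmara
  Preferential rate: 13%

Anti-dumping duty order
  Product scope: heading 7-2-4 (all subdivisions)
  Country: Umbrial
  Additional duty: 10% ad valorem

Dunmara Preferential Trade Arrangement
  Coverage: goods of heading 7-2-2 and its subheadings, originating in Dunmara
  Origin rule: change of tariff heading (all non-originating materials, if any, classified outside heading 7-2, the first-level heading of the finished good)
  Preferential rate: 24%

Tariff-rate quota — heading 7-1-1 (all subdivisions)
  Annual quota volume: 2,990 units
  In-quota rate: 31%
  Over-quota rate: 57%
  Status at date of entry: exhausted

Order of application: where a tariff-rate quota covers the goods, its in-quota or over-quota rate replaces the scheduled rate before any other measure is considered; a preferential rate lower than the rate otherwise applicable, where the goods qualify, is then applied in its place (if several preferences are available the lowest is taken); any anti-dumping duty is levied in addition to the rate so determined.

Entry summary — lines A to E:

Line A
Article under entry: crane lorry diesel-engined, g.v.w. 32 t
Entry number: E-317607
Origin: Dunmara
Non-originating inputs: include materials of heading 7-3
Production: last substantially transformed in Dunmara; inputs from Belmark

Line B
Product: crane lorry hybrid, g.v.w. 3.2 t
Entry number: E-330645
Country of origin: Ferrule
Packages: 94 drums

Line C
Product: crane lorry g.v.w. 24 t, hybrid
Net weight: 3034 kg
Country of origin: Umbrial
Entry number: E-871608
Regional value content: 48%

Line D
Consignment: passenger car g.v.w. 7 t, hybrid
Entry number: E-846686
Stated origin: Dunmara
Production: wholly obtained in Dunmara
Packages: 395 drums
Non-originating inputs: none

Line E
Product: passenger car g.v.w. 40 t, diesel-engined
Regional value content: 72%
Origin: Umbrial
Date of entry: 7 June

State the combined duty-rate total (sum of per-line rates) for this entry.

Line A: crane lorry → 7-3; diesel-engined → 7-3-2; g.v.w. 32 t → 7-3-2-3. Scheduled 27%. Dunmara agreement on 7-1-4-3: 7-3-2-3 not covered; Dunmara agreement on 7-2-2: 7-3-2-3 not covered. → 27%.
Line B: crane lorry → 7-3; hybrid → 7-3-4; g.v.w. 3.2 t → 7-3-4-2. Scheduled 27%. No special measure applies. → 27%.
Line C: crane lorry → 7-3; hybrid → 7-3-4; g.v.w. 24 t → 7-3-4-1. Scheduled 5%. Umbrial agreement on 7-3-4-1: RVC < 65%. → 5%.
Line D: passenger car → 7-2; hybrid → 7-2-2; g.v.w. 7 t → 7-2-2-1. Scheduled 24%. Dunmara agreement on 7-1-4-3: 7-2-2-1 not covered; Dunmara agreement on 7-2-2: CTH met → 24% available; preference 24% not lower than 24% → no reduction. → 24%.
Line E: passenger car → 7-2; diesel-engined → 7-2-3; g.v.w. 40 t → 7-2-3-2. Scheduled 26%. Umbrial agreement on 7-3-4-1: 7-2-3-2 not covered. → 26%.
Sum: 27% + 27% + 5% + 24% + 26% = 109%.

109%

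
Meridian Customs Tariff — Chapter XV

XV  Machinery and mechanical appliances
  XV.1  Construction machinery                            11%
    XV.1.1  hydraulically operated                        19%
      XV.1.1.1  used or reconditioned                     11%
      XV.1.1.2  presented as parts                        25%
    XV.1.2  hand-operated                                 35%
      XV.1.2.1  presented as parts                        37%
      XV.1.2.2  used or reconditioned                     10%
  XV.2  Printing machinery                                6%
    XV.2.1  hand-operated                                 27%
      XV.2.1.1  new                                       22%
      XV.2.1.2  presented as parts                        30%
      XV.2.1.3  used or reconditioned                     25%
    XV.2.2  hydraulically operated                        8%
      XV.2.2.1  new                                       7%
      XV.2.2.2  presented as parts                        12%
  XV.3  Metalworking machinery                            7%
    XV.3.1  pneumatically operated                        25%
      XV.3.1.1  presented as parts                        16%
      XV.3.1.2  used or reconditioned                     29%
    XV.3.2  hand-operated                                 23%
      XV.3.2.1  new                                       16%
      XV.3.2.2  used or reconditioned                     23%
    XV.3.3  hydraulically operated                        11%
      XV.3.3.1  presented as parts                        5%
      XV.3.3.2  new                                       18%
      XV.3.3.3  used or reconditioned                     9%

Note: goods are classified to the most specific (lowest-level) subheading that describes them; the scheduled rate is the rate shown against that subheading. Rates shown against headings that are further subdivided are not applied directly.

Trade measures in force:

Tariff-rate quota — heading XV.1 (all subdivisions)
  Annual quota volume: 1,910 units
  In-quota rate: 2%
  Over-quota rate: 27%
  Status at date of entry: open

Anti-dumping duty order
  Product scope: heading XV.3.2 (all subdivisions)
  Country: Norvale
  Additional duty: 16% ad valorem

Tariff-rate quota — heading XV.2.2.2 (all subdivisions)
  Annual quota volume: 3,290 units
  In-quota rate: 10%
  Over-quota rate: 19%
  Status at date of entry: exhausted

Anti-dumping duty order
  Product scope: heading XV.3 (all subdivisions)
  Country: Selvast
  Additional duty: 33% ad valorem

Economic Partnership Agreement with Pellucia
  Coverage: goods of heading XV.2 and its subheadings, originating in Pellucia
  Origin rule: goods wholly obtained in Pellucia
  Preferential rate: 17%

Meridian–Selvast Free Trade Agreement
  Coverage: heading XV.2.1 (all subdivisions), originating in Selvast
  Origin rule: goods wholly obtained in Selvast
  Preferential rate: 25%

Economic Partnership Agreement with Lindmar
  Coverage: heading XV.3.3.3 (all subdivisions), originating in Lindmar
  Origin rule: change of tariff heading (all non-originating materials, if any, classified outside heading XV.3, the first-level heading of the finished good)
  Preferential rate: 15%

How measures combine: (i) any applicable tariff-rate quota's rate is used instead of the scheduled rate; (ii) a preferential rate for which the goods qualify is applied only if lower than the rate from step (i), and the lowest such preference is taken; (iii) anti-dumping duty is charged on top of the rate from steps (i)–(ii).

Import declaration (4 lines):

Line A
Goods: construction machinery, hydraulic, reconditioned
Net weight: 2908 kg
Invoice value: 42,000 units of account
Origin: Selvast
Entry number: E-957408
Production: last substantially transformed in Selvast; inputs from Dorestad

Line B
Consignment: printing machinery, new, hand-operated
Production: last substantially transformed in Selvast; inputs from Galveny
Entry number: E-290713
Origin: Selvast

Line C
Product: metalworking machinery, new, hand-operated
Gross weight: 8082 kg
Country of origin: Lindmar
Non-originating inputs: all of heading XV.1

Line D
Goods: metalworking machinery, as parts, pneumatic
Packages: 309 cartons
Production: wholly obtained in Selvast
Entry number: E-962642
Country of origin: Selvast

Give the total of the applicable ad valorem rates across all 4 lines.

89%

Line A: construction → XV.1; hydraulic → XV.1.1; reconditioned → XV.1.1.1. Scheduled 11%. quota on XV.1 open → in-quota 2%; Selvast agreement on XV.2.1: XV.1.1.1 not covered. → 2%.
Line B: printing → XV.2; hand-operated → XV.2.1; new → XV.2.1.1. Scheduled 22%. Selvast agreement on XV.2.1: not wholly obtained. → 22%.
Line C: metalworking → XV.3; hand-operated → XV.3.2; new → XV.3.2.1. Scheduled 16%. Lindmar agreement on XV.3.3.3: XV.3.2.1 not covered. → 16%.
Line D: metalworking → XV.3; pneumatic → XV.3.1; as parts → XV.3.1.1. Scheduled 16%. Selvast agreement on XV.2.1: XV.3.1.1 not covered; anti-dumping (Selvast, XV.3): +33%; total 16% + 33% = 49%. → 49%.
Sum: 2% + 22% + 16% + 49% = 89%.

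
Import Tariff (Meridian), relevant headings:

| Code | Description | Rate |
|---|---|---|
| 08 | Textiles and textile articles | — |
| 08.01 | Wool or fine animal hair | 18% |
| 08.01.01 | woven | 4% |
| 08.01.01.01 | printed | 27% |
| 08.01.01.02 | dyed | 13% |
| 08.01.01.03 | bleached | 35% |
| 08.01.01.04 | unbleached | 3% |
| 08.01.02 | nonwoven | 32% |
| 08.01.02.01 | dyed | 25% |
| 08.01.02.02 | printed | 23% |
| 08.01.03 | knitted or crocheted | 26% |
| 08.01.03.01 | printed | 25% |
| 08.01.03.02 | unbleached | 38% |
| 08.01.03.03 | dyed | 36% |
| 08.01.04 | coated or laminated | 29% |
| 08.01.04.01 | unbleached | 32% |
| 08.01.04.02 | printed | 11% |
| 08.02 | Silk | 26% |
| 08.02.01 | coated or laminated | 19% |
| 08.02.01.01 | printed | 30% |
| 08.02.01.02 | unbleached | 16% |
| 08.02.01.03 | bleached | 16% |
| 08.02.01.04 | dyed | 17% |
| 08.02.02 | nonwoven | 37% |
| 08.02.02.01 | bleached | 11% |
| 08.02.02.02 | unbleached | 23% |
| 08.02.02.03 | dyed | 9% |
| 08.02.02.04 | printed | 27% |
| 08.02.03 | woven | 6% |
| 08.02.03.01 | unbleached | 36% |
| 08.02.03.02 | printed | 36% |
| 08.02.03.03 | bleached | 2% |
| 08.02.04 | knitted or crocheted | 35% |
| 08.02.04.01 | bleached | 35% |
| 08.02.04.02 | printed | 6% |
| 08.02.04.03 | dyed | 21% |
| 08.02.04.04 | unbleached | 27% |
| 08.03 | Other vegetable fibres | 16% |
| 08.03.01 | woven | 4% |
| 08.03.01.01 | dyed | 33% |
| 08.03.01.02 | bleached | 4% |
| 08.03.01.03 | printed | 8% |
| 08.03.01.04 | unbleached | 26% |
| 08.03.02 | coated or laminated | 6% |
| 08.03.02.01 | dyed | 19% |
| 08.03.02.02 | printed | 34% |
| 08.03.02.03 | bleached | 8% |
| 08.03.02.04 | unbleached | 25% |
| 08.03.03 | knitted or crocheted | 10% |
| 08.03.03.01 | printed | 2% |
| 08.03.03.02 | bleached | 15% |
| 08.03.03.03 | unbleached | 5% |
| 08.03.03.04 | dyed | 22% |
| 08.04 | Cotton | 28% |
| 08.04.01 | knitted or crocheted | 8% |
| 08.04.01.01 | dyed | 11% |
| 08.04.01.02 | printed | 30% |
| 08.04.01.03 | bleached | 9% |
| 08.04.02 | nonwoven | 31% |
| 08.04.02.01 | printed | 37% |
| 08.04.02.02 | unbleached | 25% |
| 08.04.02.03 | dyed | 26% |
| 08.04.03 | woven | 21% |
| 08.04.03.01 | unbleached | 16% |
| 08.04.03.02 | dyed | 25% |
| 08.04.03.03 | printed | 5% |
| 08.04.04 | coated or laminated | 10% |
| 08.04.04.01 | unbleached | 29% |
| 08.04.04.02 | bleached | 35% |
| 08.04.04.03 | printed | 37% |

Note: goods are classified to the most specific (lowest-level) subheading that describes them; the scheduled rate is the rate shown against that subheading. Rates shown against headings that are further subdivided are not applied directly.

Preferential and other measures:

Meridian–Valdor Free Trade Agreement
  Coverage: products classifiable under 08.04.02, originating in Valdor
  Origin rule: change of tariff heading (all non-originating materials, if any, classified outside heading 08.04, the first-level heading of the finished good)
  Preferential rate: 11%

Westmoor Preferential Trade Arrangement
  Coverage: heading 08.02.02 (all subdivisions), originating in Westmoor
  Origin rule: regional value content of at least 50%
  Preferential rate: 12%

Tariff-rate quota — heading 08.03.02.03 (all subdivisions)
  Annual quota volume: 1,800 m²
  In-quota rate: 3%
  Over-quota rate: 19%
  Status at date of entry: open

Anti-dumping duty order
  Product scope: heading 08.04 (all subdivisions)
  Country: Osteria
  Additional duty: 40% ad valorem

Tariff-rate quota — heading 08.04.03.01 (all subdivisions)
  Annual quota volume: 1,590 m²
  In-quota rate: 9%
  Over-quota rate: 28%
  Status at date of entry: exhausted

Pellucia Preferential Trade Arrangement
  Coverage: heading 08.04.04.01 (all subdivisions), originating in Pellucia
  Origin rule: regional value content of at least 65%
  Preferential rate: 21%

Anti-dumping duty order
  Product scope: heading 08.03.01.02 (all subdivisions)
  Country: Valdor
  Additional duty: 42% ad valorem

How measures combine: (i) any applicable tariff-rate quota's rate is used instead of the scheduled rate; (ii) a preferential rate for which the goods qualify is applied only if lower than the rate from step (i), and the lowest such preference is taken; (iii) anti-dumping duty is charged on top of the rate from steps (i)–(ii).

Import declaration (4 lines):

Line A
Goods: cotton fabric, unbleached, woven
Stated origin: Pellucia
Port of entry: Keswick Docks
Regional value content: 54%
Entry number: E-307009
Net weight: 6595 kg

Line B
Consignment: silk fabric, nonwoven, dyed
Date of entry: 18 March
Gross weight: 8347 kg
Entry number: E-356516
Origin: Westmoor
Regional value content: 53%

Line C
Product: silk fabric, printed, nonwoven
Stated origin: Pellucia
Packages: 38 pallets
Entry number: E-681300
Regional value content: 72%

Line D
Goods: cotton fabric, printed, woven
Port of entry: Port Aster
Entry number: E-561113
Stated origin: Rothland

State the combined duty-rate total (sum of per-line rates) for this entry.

69%

Line A: cotton → 08.04; woven → 08.04.03; unbleached → 08.04.03.01. Scheduled 16%. quota on 08.04.03.01 exhausted → over-quota 28%; Pellucia agreement on 08.04.04.01: 08.04.03.01 not covered. → 28%.
Line B: silk → 08.02; nonwoven → 08.02.02; dyed → 08.02.02.03. Scheduled 9%. Westmoor agreement on 08.02.02: RVC ≥ 50% → 12% available; preference 12% not lower than 9% → no reduction. → 9%.
Line C: silk → 08.02; nonwoven → 08.02.02; printed → 08.02.02.04. Scheduled 27%. Pellucia agreement on 08.04.04.01: 08.02.02.04 not covered. → 27%.
Line D: cotton → 08.04; woven → 08.04.03; printed → 08.04.03.03. Scheduled 5%. No special measure applies. → 5%.
Sum: 28% + 9% + 27% + 5% = 69%.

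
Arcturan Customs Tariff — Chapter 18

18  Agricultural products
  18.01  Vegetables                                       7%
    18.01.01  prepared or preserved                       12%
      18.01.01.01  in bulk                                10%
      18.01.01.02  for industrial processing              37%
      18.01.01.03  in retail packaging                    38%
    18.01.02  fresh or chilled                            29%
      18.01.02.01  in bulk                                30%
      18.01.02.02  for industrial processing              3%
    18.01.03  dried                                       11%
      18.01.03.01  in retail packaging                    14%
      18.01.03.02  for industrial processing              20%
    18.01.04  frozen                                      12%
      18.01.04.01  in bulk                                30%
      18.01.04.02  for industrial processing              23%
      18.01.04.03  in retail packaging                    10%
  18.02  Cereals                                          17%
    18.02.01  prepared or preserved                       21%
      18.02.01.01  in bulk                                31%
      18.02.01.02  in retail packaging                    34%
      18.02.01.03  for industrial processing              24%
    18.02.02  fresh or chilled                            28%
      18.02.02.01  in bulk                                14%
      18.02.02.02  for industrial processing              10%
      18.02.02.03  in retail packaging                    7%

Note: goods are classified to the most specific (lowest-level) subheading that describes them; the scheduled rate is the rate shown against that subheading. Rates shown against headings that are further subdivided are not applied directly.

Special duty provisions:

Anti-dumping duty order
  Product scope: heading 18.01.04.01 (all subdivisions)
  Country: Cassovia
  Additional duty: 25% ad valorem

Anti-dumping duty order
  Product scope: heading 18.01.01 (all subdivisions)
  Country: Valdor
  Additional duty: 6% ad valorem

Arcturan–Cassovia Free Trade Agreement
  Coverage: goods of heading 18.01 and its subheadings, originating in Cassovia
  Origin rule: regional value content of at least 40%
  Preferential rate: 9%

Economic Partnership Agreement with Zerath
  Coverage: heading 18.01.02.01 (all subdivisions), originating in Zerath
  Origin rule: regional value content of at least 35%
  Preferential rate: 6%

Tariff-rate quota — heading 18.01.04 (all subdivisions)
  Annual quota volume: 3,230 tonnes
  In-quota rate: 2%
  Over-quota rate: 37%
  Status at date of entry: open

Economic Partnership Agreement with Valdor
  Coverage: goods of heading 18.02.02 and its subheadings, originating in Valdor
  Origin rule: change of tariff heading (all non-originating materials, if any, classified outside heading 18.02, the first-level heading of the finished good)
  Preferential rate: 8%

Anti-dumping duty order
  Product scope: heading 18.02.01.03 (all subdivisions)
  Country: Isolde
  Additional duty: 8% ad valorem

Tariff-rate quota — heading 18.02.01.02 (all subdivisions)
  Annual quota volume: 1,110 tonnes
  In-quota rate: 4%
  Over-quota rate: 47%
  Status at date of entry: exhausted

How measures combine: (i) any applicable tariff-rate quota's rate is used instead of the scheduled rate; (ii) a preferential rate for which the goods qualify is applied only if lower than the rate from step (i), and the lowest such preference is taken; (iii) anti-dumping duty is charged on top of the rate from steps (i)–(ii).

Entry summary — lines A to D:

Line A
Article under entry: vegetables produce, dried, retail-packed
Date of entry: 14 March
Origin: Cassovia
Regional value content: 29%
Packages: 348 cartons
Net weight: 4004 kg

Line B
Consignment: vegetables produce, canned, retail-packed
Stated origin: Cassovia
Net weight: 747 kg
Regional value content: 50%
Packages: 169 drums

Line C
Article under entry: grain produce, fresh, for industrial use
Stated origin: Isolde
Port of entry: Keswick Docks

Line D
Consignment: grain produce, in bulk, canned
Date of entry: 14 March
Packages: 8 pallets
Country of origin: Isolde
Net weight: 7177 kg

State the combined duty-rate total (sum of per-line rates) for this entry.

64%

Line A: vegetables → 18.01; dried → 18.01.03; retail-packed → 18.01.03.01. Scheduled 14%. Cassovia agreement on 18.01: RVC < 40%. → 14%.
Line B: vegetables → 18.01; canned → 18.01.01; retail-packed → 18.01.01.03. Scheduled 38%. Cassovia agreement on 18.01: RVC ≥ 40% → 9% available; preferential 9%. → 9%.
Line C: grain → 18.02; fresh → 18.02.02; for industrial use → 18.02.02.02. Scheduled 10%. No special measure applies. → 10%.
Line D: grain → 18.02; canned → 18.02.01; in bulk → 18.02.01.01. Scheduled 31%. No special measure applies. → 31%.
Sum: 14% + 9% + 10% + 31% = 64%.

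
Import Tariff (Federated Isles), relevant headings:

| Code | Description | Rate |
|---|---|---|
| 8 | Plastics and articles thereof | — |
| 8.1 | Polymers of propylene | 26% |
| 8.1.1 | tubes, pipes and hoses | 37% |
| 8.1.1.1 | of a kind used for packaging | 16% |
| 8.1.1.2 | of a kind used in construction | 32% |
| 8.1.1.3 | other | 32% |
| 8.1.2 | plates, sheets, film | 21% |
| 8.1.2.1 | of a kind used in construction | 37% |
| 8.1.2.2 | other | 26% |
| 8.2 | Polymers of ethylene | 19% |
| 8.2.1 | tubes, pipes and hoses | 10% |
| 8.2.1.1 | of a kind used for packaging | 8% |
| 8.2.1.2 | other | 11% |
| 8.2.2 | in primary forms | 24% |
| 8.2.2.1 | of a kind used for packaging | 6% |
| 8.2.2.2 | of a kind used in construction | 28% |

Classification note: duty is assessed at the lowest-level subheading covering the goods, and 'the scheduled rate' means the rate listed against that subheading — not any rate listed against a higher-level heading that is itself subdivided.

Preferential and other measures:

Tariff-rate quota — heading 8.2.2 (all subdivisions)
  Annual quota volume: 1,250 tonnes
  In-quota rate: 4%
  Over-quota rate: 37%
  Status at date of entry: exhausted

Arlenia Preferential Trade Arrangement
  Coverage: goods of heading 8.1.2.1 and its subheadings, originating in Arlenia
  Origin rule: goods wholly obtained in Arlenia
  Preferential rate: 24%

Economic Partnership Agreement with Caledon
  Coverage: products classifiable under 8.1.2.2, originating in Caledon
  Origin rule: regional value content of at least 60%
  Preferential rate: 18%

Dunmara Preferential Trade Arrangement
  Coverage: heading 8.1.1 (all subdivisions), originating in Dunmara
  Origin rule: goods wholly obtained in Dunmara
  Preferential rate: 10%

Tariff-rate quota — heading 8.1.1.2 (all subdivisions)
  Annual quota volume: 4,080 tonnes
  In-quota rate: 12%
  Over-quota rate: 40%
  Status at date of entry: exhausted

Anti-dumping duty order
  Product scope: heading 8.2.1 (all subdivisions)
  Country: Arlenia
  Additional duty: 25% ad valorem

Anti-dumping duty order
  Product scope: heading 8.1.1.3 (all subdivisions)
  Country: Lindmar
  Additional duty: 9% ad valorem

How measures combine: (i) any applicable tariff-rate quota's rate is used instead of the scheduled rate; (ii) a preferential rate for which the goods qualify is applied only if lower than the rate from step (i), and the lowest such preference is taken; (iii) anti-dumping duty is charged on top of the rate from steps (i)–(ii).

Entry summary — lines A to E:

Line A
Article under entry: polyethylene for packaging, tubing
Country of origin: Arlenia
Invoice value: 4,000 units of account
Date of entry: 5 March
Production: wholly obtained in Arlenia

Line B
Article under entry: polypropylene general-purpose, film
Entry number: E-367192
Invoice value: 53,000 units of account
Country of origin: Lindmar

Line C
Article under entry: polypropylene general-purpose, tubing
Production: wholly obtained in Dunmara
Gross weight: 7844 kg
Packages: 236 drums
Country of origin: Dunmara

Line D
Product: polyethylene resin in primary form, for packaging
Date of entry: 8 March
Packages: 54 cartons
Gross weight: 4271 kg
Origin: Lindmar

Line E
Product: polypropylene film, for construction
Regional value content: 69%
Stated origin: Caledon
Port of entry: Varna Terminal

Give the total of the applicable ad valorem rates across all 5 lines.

Line A: polyethylene → 8.2; tubing → 8.2.1; for packaging → 8.2.1.1. Scheduled 8%. Arlenia agreement on 8.1.2.1: 8.2.1.1 not covered; anti-dumping (Arlenia, 8.2.1): +25%; total 8% + 25% = 33%. → 33%.
Line B: polypropylene → 8.1; film → 8.1.2; general-purpose → 8.1.2.2. Scheduled 26%. No special measure applies. → 26%.
Line C: polypropylene → 8.1; tubing → 8.1.1; general-purpose → 8.1.1.3. Scheduled 32%. Dunmara agreement on 8.1.1: wholly obtained → 10% available; preferential 10%. → 10%.
Line D: polyethylene → 8.2; resin in primary form → 8.2.2; for packaging → 8.2.2.1. Scheduled 6%. quota on 8.2.2 exhausted → over-quota 37%. → 37%.
Line E: polypropylene → 8.1; film → 8.1.2; for construction → 8.1.2.1. Scheduled 37%. Caledon agreement on 8.1.2.2: 8.1.2.1 not covered. → 37%.
Sum: 33% + 26% + 10% + 37% + 37% = 143%.

143%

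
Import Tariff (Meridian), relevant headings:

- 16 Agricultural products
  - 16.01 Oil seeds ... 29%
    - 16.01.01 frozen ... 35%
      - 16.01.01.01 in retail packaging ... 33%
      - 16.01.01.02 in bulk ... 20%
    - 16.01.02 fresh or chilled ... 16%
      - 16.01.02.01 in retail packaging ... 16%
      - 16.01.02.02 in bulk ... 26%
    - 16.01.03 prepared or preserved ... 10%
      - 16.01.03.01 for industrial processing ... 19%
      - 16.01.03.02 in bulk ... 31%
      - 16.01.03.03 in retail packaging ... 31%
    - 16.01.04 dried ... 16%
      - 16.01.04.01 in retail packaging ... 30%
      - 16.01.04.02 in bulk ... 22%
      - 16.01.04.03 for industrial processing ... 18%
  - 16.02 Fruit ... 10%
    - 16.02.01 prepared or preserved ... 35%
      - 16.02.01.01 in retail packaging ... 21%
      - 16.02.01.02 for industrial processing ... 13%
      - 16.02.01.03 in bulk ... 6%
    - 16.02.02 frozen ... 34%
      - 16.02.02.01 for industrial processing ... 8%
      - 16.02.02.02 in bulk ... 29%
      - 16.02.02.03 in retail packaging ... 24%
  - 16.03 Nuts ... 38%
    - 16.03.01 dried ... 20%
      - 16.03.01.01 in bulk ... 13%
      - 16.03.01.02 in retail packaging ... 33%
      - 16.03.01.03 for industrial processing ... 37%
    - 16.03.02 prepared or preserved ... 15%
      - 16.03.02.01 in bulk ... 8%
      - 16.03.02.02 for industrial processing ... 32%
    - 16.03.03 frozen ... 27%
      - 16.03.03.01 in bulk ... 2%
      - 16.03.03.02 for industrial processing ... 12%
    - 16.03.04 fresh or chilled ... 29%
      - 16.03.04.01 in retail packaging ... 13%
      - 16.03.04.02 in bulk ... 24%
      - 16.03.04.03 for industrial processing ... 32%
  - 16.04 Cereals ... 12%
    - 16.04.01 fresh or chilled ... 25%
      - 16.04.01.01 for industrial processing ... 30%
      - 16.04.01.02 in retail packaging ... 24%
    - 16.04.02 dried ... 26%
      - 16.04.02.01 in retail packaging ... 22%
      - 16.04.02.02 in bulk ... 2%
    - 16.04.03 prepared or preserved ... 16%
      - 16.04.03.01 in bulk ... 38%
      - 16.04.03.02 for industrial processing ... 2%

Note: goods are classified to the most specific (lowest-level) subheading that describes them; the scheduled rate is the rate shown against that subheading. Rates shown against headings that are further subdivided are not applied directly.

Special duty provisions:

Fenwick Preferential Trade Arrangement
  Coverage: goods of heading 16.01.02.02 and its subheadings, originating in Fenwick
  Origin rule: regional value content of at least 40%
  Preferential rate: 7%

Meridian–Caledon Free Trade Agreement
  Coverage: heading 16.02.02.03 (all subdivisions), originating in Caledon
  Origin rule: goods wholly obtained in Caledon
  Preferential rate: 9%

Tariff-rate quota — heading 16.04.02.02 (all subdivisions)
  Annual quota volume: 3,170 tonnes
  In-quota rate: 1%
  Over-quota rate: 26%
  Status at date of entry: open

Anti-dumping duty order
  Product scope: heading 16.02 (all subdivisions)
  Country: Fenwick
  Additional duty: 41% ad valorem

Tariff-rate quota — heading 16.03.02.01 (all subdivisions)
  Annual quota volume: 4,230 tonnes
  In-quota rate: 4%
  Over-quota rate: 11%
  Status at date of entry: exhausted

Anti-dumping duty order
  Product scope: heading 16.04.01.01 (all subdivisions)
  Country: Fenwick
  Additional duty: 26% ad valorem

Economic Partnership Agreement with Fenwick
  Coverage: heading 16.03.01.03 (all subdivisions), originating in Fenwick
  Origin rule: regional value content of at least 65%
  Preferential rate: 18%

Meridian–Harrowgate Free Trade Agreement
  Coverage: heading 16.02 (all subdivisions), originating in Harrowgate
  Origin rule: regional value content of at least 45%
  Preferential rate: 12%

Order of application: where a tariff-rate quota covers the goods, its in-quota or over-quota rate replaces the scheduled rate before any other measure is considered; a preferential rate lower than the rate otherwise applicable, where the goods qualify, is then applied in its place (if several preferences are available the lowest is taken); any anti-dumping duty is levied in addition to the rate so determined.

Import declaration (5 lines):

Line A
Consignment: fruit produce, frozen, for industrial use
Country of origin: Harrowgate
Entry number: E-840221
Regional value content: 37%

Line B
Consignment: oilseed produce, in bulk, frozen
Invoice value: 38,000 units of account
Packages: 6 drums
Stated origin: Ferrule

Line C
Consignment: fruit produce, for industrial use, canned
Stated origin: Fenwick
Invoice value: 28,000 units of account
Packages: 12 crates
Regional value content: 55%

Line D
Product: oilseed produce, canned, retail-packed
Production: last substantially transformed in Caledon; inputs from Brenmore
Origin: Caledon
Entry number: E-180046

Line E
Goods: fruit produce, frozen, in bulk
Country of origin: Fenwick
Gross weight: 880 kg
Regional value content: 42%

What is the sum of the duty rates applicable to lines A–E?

183%

Line A: fruit → 16.02; frozen → 16.02.02; for industrial use → 16.02.02.01. Scheduled 8%. Harrowgate agreement on 16.02: RVC < 45%. → 8%.
Line B: oilseed → 16.01; frozen → 16.01.01; in bulk → 16.01.01.02. Scheduled 20%. No special measure applies. → 20%.
Line C: fruit → 16.02; canned → 16.02.01; for industrial use → 16.02.01.02. Scheduled 13%. Fenwick agreement on 16.01.02.02: 16.02.01.02 not covered; Fenwick agreement on 16.03.01.03: 16.02.01.02 not covered; anti-dumping (Fenwick, 16.02): +41%; total 13% + 41% = 54%. → 54%.
Line D: oilseed → 16.01; canned → 16.01.03; retail-packed → 16.01.03.03. Scheduled 31%. Caledon agreement on 16.02.02.03: 16.01.03.03 not covered. → 31%.
Line E: fruit → 16.02; frozen → 16.02.02; in bulk → 16.02.02.02. Scheduled 29%. Fenwick agreement on 16.01.02.02: 16.02.02.02 not covered; Fenwick agreement on 16.03.01.03: 16.02.02.02 not covered; anti-dumping (Fenwick, 16.02): +41%; total 29% + 41% = 70%. → 70%.
Sum: 8% + 20% + 54% + 31% + 70% = 183%.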